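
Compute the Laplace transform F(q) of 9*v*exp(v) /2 9/(2*(q - 1) ^2) 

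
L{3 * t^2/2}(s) 3/s^3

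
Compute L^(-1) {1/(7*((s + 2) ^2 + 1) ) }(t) exp(-2*t)*sin(t) /7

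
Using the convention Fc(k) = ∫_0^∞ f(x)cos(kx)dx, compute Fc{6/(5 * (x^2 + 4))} 3 * pi * exp(-2 * k)/10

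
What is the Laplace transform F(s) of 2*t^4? 48/s^5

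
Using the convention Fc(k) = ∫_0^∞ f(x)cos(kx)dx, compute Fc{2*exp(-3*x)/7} 6/(7*(k^2 + 9))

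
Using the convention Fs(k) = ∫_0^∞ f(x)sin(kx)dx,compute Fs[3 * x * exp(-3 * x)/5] 18 * k/(5 * (k^2 + 9)^2)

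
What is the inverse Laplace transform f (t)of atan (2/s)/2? sin (2 * t)/ (2 * t)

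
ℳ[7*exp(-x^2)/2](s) 7*gamma(s/2)/4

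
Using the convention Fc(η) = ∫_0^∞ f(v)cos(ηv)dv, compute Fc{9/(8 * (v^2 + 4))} 9 * pi * exp(-2 * η)/32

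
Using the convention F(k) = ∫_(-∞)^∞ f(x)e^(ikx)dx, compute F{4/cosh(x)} 4*pi/cosh(pi*k/2)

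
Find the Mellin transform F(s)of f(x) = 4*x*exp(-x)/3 4*gamma(s + 1)/3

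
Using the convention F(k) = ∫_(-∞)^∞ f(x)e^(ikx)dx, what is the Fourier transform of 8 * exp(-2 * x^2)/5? 4 * sqrt(2) * sqrt(pi) * exp(-k^2/8)/5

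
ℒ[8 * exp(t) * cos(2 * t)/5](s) 8 * (s - 1)/(5 * ((s - 1)^2 + 4))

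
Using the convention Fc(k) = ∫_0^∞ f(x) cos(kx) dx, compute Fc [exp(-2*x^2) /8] sqrt(2)*sqrt(pi)*exp(-k^2/8) /32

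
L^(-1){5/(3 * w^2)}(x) 5 * x/3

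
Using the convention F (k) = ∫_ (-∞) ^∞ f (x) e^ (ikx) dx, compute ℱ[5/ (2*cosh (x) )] 5*pi/ (2*cosh (pi*k/2) ) 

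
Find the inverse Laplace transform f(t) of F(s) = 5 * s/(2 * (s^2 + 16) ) 5 * cos(4 * t) /2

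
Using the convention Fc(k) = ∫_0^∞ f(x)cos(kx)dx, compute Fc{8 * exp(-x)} 8/(k^2+1)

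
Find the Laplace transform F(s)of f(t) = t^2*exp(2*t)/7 2/(7*(s - 2)^3)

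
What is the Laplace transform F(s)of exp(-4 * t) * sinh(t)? 1/((s + 4)^2 - 1)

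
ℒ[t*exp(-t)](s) (s + 1)^(-2)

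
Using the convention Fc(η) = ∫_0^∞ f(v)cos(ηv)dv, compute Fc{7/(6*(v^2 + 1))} 7*pi*exp(-η)/12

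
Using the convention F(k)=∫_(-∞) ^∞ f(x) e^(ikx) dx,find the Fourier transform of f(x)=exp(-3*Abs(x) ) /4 3/(2*(k^2 + 9) ) 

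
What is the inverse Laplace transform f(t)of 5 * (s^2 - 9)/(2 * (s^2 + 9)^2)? 5 * t * cos(3 * t)/2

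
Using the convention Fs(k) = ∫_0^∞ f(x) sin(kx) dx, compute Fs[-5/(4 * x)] -5 * pi/8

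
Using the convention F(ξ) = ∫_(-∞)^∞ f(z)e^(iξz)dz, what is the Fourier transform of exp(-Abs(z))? 2/(ξ^2 + 1)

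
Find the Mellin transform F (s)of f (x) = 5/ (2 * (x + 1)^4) 5 * gamma (s) * gamma (4 - s)/12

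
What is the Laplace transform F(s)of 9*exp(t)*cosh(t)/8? 9*(s - 1)/(8*s*(s - 2))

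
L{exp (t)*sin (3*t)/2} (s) 3/ (2*( (s - 1)^2 + 9))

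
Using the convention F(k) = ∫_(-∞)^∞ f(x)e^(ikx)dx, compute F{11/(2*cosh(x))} 11*pi/(2*cosh(pi*k/2))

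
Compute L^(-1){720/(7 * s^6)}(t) 6 * t^5/7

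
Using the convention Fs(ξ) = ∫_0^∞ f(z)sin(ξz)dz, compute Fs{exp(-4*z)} ξ/(ξ^2 + 16)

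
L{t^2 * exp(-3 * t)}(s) 2/(s + 3)^3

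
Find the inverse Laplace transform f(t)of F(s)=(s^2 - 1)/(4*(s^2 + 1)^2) t*cos(t)/4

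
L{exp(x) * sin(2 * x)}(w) 2/((w - 1)^2 + 4)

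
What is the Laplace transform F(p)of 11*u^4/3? 88/p^5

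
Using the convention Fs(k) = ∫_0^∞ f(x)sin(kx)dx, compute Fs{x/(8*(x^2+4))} pi*exp(-2*k)/16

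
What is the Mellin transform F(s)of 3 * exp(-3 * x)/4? 3^(1 - s) * gamma(s)/4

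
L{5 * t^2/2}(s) 5/s^3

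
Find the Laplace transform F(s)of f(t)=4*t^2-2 8/s^3-2/s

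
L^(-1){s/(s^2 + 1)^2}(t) t*sin(t)/2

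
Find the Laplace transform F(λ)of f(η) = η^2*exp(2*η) 2/(λ - 2)^3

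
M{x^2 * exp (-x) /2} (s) gamma (s + 2) /2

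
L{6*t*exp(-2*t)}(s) 6/(s + 2)^2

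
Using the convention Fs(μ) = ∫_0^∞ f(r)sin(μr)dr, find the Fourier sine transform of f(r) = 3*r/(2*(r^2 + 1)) 3*pi*exp(-μ)/4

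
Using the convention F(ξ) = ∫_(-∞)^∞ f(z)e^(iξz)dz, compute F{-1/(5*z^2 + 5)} -pi*exp(-Abs(ξ))/5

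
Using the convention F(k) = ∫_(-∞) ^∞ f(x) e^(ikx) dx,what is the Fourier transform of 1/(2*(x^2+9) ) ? pi*exp(-3*Abs(k) ) /6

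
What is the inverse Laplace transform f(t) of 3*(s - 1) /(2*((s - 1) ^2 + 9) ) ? 3*exp(t)*cos(3*t) /2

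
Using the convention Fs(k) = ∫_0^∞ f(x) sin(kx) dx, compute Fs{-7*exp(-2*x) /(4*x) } -7*atan(k/2) /4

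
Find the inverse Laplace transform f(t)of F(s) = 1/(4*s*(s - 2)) exp(t)*sinh(t)/4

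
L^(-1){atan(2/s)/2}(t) sin(2*t)/(2*t)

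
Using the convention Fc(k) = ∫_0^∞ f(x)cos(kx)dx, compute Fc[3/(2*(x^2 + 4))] 3*pi*exp(-2*k)/8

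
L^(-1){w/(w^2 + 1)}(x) cos(x)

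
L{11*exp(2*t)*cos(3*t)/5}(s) 11*(s - 2)/(5*((s - 2)^2 + 9))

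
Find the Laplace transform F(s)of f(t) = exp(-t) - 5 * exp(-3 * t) 1/(s + 1) - 5/(s + 3)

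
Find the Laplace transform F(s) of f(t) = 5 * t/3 5/(3 * s^2) 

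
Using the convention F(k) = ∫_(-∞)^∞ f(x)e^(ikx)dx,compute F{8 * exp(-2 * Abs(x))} 32/(k^2 + 4)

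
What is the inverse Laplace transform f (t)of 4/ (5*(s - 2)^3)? 2*t^2*exp (2*t)/5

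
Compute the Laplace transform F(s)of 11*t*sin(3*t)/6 11*s/(s^2 + 9)^2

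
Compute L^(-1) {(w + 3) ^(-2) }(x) x*exp(-3*x) 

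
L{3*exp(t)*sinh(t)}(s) 3/(s*(s - 2))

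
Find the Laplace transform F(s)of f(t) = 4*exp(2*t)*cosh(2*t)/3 4*(s - 2)/(3*s*(s - 4))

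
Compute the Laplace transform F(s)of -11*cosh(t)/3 -11*s/(3*s^2 - 3)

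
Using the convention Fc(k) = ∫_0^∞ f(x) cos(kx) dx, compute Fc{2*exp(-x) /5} 2/(5*(k^2+1) ) 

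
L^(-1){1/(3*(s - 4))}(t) exp(4*t)/3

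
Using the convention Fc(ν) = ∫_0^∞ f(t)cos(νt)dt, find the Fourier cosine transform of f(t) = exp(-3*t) 3/(ν^2 + 9)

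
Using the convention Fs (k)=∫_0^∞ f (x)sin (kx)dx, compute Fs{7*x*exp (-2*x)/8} 7*k/ (2*(k^2 + 4)^2)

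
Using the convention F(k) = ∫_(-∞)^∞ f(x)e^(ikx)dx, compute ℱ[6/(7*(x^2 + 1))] 6*pi*exp(-Abs(k))/7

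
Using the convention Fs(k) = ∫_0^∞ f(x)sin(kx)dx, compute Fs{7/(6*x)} 7*pi/12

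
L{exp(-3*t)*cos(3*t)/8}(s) (s + 3)/(8*((s + 3)^2 + 9))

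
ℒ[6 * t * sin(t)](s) 12 * s/(s^2 + 1)^2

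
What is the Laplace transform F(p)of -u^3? -6/p^4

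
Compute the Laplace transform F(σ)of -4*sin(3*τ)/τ -4*atan(3/σ)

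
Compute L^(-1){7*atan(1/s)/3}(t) 7*sin(t)/(3*t)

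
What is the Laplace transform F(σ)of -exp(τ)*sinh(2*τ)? -2/((σ - 1)^2 - 4)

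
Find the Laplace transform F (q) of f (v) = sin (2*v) 2/ (q^2 + 4) 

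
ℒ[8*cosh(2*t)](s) 8*s/(s^2 - 4)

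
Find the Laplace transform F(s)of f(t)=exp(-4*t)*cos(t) (s + 4)/((s + 4)^2 + 1)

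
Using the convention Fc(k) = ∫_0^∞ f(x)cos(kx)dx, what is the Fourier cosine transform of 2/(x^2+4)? pi * exp(-2 * k)/2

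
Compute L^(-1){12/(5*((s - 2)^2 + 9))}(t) 4*exp(2*t)*sin(3*t)/5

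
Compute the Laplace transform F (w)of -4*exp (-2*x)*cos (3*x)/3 4*(-w - 2)/ (3*( (w + 2)^2 + 9))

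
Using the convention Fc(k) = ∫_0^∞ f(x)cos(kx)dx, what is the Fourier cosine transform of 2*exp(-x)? 2/(k^2 + 1)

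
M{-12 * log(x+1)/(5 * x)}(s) 12 * pi * csc(pi * s)/(5 * (s - 1))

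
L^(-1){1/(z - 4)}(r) exp(4 * r)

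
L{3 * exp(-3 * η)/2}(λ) 3/(2 * (λ + 3))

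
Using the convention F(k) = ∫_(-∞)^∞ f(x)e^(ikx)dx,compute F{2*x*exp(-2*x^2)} sqrt(2)*I*sqrt(pi)*k*exp(-k^2/8)/4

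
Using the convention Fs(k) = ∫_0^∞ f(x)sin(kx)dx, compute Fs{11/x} 11 * pi/2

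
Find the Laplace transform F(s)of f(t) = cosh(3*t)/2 s/(2*(s^2 - 9))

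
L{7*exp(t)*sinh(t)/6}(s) 7/(6*s*(s - 2))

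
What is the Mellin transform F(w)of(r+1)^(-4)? gamma(w)*gamma(4 - w)/6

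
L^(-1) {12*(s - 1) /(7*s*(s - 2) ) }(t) 12*exp(t)*cosh(t) /7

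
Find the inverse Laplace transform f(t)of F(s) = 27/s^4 9 * t^3/2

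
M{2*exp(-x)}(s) 2*gamma(s)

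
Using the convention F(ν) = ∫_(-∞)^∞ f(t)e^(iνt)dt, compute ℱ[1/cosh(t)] pi/cosh(pi*ν/2)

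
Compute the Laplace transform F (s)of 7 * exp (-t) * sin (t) 7/ ( (s+1)^2+1)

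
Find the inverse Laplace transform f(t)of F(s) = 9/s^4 3*t^3/2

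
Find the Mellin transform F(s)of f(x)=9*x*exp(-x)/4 9*gamma(s + 1)/4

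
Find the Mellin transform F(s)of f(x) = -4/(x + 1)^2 4*pi*(s - 1)/sin(pi*s)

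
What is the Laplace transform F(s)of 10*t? 10/s^2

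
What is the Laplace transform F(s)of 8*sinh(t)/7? 8/(7*(s^2 - 1))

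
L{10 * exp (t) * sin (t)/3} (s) 10/ (3 * ( (s - 1)^2 + 1))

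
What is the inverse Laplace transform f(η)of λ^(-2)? η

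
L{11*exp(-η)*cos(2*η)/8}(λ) 11*(λ + 1)/(8*((λ + 1)^2 + 4))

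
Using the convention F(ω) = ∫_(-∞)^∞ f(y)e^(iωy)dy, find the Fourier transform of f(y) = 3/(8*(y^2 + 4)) 3*pi*exp(-2*Abs(ω))/16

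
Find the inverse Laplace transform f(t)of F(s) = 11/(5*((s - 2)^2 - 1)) 11*exp(2*t)*sinh(t)/5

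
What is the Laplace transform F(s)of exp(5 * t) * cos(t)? (s - 5)/((s - 5)^2+1)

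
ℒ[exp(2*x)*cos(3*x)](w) (w - 2)/((w - 2)^2 + 9)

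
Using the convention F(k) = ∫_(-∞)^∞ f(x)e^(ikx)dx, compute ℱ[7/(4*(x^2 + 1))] 7*pi*exp(-Abs(k))/4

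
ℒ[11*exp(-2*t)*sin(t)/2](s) 11/(2*((s + 2)^2 + 1))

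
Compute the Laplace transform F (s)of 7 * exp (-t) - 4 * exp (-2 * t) 7/ (s + 1) - 4/ (s + 2)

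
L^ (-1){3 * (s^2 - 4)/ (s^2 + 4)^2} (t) 3 * t * cos (2 * t)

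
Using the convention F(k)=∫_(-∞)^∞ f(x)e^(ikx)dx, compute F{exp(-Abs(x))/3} 2/(3 * (k^2 + 1))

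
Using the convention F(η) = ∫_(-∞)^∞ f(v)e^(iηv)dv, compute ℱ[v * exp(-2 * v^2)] sqrt(2) * I * sqrt(pi) * η * exp(-η^2/8)/8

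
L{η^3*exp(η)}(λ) 6/(λ - 1)^4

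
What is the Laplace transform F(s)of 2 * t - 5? 2/s^2 - 5/s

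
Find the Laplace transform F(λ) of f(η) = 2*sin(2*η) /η 2*atan(2/λ) 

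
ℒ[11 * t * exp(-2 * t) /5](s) 11/(5 * (s + 2) ^2) 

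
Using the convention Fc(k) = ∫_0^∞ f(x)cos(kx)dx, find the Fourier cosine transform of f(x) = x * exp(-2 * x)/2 (4 - k^2)/(2 * (k^2 + 4)^2)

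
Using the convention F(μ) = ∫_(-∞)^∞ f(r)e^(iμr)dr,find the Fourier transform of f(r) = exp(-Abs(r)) 2/(μ^2 + 1)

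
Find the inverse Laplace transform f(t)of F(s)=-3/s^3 -3*t^2/2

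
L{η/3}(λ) 1/(3*λ^2)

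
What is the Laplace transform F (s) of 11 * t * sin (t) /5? 22 * s/ (5 * (s^2 + 1) ^2) 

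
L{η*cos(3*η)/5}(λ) (λ^2 - 9)/(5*(λ^2 + 9)^2)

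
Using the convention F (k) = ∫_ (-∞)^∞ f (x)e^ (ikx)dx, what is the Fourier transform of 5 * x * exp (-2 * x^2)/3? 5 * sqrt (2) * I * sqrt (pi) * k * exp (-k^2/8)/24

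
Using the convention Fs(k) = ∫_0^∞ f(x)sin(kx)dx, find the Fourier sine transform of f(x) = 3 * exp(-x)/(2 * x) 3 * atan(k)/2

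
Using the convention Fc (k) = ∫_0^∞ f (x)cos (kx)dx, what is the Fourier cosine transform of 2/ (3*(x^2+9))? pi*exp (-3*k)/9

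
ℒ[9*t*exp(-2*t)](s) 9/(s + 2) ^2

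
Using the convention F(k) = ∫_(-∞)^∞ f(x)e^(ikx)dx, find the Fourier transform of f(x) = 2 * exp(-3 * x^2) 2 * sqrt(3) * sqrt(pi) * exp(-k^2/12)/3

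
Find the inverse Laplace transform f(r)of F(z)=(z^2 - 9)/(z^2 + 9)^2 r*cos(3*r)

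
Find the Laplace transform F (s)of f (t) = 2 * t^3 12/s^4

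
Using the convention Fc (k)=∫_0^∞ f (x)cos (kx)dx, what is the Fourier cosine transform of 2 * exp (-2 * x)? 4/ (k^2 + 4)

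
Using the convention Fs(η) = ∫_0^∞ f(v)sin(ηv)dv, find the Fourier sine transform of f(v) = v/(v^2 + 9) pi*exp(-3*η)/2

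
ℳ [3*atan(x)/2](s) -3*pi*sec(pi*s/2)/(4*s)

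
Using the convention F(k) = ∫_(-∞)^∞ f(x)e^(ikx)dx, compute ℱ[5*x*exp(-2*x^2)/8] 5*sqrt(2)*I*sqrt(pi)*k*exp(-k^2/8)/64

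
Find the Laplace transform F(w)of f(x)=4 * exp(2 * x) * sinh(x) 4/((w - 2)^2 - 1)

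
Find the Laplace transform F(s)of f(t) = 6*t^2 12/s^3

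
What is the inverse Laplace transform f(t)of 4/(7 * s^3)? 2 * t^2/7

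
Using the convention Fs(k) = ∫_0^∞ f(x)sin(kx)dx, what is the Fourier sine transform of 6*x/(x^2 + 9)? 3*pi*exp(-3*k)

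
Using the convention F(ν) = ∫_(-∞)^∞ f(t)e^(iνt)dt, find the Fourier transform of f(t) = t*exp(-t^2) I*sqrt(pi)*ν*exp(-ν^2/4)/2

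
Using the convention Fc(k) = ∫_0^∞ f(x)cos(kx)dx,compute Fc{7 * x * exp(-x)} 7 * (1 - k^2)/(k^2 + 1)^2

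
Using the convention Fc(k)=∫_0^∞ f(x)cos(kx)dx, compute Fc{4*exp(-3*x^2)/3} 2*sqrt(3)*sqrt(pi)*exp(-k^2/12)/9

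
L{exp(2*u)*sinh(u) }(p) 1/((p - 2) ^2 - 1) 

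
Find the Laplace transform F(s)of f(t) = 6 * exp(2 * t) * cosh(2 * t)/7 6 * (s - 2)/(7 * s * (s - 4))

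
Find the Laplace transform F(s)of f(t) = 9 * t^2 18/s^3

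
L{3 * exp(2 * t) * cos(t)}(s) 3 * (s - 2)/((s - 2)^2+1)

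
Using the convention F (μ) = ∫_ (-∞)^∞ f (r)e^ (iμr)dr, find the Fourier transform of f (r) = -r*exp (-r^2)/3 -I*sqrt (pi)*μ*exp (-μ^2/4)/6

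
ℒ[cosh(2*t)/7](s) s/(7*(s^2 - 4))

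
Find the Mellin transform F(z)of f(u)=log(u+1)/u -pi * csc(pi * z)/(z - 1)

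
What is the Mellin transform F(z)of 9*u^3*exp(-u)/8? 9*gamma(z + 3)/8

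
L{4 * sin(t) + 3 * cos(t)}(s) 4/(s^2 + 1) + 3 * s/(s^2 + 1)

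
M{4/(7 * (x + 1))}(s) 4 * pi * csc(pi * s)/7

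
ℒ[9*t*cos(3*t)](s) 9*(s^2 - 9)/(s^2 + 9)^2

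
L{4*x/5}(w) 4/(5*w^2)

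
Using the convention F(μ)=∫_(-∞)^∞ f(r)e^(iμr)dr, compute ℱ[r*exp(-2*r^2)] sqrt(2)*I*sqrt(pi)*μ*exp(-μ^2/8)/8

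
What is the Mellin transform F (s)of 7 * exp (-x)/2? 7 * gamma (s)/2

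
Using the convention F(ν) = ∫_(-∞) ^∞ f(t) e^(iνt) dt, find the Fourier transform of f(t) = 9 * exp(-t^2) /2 9 * sqrt(pi) * exp(-ν^2/4) /2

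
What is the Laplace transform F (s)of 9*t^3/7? 54/ (7*s^4)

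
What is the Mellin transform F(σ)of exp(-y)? gamma(σ)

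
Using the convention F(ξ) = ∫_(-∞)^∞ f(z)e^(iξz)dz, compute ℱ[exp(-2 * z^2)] sqrt(2) * sqrt(pi) * exp(-ξ^2/8)/2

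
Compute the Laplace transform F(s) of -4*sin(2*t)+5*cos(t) 5*s/(s^2+1) - 8/(s^2+4) 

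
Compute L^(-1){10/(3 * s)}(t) 10/3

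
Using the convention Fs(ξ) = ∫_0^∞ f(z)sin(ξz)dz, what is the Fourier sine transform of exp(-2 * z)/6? ξ/(6 * (ξ^2 + 4))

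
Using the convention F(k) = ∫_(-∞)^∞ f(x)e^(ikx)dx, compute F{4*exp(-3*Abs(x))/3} 8/(k^2+9)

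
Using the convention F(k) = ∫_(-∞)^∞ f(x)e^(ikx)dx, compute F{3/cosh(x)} 3 * pi/cosh(pi * k/2)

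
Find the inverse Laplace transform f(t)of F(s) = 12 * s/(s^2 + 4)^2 3 * t * sin(2 * t)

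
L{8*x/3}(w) 8/(3*w^2)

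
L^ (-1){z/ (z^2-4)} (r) cosh (2*r)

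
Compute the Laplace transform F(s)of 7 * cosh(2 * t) 7 * s/(s^2 - 4)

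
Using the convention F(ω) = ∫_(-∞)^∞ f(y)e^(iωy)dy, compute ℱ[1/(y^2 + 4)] pi * exp(-2 * Abs(ω))/2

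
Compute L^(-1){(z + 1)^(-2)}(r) r * exp(-r)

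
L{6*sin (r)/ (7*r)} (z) 6*atan (1/z)/7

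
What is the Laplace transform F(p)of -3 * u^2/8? -3/(4 * p^3)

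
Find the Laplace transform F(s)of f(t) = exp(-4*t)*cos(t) (s + 4)/((s + 4)^2 + 1)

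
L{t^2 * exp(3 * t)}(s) 2/(s - 3)^3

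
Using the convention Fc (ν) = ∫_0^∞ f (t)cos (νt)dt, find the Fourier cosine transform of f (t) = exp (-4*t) 4/ (ν^2+16)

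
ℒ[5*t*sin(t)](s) 10*s/(s^2 + 1)^2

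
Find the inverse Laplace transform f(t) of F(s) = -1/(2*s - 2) -exp(t) /2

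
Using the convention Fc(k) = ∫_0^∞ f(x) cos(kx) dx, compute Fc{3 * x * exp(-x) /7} 3 * (1 - k^2) /(7 * (k^2 + 1) ^2) 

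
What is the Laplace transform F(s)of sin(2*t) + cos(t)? 2/(s^2 + 4) + s/(s^2 + 1)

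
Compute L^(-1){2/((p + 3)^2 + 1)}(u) 2 * exp(-3 * u) * sin(u)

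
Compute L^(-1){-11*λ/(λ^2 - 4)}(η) -11*cosh(2*η)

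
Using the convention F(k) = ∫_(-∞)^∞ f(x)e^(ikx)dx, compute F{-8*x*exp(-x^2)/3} -4*I*sqrt(pi)*k*exp(-k^2/4)/3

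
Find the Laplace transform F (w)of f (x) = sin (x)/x atan (1/w)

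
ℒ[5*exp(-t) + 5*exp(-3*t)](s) 5/(s + 3) + 5/(s + 1)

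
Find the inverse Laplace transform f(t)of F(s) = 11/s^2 11*t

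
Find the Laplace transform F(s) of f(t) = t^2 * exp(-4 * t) 2/(s + 4) ^3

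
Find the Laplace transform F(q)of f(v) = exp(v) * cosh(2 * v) (q - 1)/((q - 1)^2 - 4)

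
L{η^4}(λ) 24/λ^5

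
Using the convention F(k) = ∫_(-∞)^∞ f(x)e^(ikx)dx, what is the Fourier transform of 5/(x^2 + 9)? 5*pi*exp(-3*Abs(k))/3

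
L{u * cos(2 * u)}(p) (p^2 - 4)/(p^2 + 4)^2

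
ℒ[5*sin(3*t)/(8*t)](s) 5*atan(3/s)/8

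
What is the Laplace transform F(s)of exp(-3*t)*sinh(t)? 1/((s+3)^2 - 1)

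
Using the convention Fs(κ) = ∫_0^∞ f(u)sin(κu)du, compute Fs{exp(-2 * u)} κ/(κ^2 + 4)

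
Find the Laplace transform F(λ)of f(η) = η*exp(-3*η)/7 1/(7*(λ + 3)^2)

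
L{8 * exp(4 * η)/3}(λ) 8/(3 * (λ - 4))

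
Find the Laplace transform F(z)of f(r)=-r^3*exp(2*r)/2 -3/(z - 2)^4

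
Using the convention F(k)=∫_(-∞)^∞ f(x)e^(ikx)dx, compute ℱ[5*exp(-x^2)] 5*sqrt(pi)*exp(-k^2/4)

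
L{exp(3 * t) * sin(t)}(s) 1/((s - 3)^2 + 1)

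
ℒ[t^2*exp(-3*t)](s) 2/(s + 3) ^3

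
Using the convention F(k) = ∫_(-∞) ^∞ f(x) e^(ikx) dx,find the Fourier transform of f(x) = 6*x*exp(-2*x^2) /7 3*sqrt(2)*I*sqrt(pi)*k*exp(-k^2/8) /28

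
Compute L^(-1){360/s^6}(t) 3*t^5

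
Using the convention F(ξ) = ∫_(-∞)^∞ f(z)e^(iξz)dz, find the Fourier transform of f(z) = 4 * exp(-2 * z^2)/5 2 * sqrt(2) * sqrt(pi) * exp(-ξ^2/8)/5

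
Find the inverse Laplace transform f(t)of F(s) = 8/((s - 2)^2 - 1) 8*exp(2*t)*sinh(t)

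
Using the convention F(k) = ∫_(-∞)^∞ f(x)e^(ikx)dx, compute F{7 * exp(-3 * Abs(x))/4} 21/(2 * (k^2+9))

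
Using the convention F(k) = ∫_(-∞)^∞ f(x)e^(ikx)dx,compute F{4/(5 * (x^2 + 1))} 4 * pi * exp(-Abs(k))/5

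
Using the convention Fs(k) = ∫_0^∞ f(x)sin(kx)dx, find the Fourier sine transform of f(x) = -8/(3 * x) -4 * pi/3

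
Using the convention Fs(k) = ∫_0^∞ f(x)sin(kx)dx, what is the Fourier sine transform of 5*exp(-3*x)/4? 5*k/(4*(k^2 + 9))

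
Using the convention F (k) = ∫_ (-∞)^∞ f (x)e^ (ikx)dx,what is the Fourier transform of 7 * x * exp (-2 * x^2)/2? 7 * sqrt (2) * I * sqrt (pi) * k * exp (-k^2/8)/16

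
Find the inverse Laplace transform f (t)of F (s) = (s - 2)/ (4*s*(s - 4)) exp (2*t)*cosh (2*t)/4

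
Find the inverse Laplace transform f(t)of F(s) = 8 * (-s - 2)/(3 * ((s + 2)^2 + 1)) -8 * exp(-2 * t) * cos(t)/3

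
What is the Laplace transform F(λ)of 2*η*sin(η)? 4*λ/(λ^2+1)^2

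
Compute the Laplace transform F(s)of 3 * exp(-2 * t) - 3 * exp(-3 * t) 3/(s + 2) - 3/(s + 3)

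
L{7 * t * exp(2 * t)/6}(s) 7/(6 * (s - 2)^2)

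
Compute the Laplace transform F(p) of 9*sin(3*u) 27/(p^2 + 9) 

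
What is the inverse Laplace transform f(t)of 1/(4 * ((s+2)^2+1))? exp(-2 * t) * sin(t)/4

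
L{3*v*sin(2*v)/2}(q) 6*q/(q^2+4)^2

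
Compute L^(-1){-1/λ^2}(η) -η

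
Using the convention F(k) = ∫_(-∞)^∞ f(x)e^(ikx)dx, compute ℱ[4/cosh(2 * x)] 2 * pi/cosh(pi * k/4)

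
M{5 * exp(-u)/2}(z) 5 * gamma(z)/2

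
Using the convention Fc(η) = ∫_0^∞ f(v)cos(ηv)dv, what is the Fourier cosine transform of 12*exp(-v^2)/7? 6*sqrt(pi)*exp(-η^2/4)/7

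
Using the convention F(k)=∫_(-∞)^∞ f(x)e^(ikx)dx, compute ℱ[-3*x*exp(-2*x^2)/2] -3*sqrt(2)*I*sqrt(pi)*k*exp(-k^2/8)/16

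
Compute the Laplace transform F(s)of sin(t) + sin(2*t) 1/(s^2 + 1) + 2/(s^2 + 4)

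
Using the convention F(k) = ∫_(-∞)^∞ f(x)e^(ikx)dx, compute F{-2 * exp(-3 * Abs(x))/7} -12/(7 * k^2 + 63)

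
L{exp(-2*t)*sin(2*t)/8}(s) 1/(4*((s + 2)^2 + 4))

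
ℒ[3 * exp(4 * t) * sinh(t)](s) 3/((s - 4)^2 - 1)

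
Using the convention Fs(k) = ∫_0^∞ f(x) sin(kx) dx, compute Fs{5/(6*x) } 5*pi/12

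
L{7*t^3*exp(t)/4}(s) 21/(2*(s - 1)^4)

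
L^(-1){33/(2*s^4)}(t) 11*t^3/4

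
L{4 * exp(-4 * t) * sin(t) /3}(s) 4/(3 * ((s+4) ^2+1) ) 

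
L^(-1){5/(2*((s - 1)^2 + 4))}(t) 5*exp(t)*sin(2*t)/4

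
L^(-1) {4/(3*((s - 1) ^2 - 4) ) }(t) 2*exp(t)*sinh(2*t) /3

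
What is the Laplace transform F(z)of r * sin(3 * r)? 6 * z/(z^2 + 9)^2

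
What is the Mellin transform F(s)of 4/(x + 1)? 4 * pi * csc(pi * s)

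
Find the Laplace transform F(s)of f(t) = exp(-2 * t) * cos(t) (s + 2)/((s + 2)^2 + 1)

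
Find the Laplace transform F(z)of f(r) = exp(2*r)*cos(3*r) (z - 2)/((z - 2)^2 + 9)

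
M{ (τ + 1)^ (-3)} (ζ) pi*(ζ - 2)*(ζ - 1)/ (2*sin (pi*ζ))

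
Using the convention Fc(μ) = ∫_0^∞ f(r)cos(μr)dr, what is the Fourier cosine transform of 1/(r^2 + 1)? pi*exp(-μ)/2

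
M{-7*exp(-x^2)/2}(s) -7*gamma(s/2)/4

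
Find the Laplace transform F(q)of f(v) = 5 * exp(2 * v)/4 5/(4 * (q - 2))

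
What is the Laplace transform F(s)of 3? 3/s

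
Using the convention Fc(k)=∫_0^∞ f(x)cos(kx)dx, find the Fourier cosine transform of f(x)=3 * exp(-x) 3/(k^2 + 1)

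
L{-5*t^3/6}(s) -5/s^4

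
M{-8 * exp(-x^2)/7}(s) -4 * gamma(s/2)/7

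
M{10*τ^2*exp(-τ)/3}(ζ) 10*gamma(ζ + 2)/3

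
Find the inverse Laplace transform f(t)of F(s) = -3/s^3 -3*t^2/2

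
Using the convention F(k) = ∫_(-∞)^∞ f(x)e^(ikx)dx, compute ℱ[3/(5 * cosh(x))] 3 * pi/(5 * cosh(pi * k/2))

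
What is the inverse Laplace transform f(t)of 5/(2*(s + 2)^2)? 5*t*exp(-2*t)/2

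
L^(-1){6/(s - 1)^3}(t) 3 * t^2 * exp(t)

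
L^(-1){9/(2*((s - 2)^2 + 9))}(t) 3*exp(2*t)*sin(3*t)/2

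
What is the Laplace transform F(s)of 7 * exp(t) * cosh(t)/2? 7 * (s - 1)/(2 * s * (s - 2))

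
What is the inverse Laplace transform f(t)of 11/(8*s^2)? 11*t/8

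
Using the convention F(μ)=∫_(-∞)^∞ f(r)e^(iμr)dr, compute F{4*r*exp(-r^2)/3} 2*I*sqrt(pi)*μ*exp(-μ^2/4)/3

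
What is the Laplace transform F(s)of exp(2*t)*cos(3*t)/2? (s - 2)/(2*((s - 2)^2 + 9))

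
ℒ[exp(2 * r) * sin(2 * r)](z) 2/((z - 2)^2 + 4)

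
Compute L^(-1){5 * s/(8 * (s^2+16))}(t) 5 * cos(4 * t)/8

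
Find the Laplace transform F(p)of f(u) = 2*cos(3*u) 2*p/(p^2 + 9)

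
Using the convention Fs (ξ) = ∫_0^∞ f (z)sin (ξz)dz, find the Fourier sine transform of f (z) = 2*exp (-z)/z 2*atan (ξ)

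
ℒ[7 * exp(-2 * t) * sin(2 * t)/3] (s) 14/(3 * ((s + 2)^2 + 4))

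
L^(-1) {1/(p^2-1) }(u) sinh(u) 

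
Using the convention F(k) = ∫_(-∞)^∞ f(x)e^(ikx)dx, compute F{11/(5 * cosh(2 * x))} 11 * pi/(10 * cosh(pi * k/4))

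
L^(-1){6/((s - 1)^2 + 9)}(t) 2*exp(t)*sin(3*t)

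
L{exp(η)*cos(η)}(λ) (λ - 1)/((λ - 1)^2 + 1)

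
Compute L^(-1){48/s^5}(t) 2 * t^4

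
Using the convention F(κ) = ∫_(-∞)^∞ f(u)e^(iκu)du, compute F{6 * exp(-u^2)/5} 6 * sqrt(pi) * exp(-κ^2/4)/5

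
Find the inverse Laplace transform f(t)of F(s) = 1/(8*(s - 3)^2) t*exp(3*t)/8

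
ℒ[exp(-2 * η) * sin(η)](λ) 1/((λ+2)^2+1)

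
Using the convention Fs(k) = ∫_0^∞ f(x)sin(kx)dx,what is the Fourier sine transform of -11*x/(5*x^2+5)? -11*pi*exp(-k)/10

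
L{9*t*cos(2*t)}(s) 9*(s^2 - 4)/(s^2+4)^2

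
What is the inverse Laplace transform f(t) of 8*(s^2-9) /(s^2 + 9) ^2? 8*t*cos(3*t) 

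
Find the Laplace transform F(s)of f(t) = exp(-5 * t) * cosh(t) (s + 5)/((s + 5)^2 - 1)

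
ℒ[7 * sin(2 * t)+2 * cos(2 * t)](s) 14/(s^2+4)+2 * s/(s^2+4) 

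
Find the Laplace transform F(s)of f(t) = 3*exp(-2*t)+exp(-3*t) 1/(s+3)+3/(s+2)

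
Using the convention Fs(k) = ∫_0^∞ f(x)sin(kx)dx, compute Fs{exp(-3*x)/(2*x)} atan(k/3)/2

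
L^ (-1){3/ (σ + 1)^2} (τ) 3*τ*exp (-τ)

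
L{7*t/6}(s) 7/(6*s^2)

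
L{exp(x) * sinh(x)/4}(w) 1/(4 * w * (w - 2))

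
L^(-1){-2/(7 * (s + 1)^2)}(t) -2 * t * exp(-t)/7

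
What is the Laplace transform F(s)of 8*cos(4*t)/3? 8*s/(3*(s^2 + 16))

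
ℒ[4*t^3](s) 24/s^4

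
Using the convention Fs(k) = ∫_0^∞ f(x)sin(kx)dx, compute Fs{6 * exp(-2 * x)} 6 * k/(k^2 + 4)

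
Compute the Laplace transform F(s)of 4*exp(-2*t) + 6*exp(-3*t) 6/(s + 3) + 4/(s + 2)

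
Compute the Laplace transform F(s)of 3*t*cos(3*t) 3*(s^2 - 9)/(s^2 + 9)^2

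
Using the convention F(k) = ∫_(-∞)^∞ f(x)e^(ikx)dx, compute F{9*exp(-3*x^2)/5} 3*sqrt(3)*sqrt(pi)*exp(-k^2/12)/5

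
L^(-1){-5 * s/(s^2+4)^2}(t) -5 * t * sin(2 * t)/4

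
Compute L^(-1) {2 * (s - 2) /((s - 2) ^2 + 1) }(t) 2 * exp(2 * t) * cos(t) 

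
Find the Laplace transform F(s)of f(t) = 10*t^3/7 60/(7*s^4)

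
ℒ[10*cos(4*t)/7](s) 10*s/(7*(s^2 + 16))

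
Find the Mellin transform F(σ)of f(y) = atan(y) -pi*sec(pi*σ/2)/(2*σ)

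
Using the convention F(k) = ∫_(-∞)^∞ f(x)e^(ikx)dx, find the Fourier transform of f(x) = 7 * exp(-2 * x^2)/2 7 * sqrt(2) * sqrt(pi) * exp(-k^2/8)/4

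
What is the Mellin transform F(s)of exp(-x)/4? gamma(s)/4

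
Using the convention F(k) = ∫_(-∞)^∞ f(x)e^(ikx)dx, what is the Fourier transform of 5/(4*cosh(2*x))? 5*pi/(8*cosh(pi*k/4))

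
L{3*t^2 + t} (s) 6/s^3 + s^ (-2)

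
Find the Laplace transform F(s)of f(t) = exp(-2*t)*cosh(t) (s + 2)/((s + 2)^2 - 1)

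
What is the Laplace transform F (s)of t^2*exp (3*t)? 2/ (s - 3)^3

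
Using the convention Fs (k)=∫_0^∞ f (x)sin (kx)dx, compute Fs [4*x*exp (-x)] 8*k/ (k^2 + 1)^2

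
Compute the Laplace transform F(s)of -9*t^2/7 -18/(7*s^3)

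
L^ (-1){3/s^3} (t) 3*t^2/2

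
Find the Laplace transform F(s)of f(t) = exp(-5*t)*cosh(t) (s + 5)/((s + 5)^2 - 1)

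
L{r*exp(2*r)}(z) (z - 2)^(-2)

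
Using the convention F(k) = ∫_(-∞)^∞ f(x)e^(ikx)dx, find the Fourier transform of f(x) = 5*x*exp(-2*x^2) 5*sqrt(2)*I*sqrt(pi)*k*exp(-k^2/8)/8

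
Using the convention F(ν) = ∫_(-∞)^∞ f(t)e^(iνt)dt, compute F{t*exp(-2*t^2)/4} sqrt(2)*I*sqrt(pi)*ν*exp(-ν^2/8)/32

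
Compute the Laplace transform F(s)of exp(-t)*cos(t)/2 (s+1)/(2*((s+1)^2+1))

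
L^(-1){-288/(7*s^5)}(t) -12*t^4/7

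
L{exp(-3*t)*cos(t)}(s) (s+3)/((s+3)^2+1)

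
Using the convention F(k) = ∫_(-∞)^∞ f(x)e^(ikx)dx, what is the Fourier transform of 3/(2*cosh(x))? 3*pi/(2*cosh(pi*k/2))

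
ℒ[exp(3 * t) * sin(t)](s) 1/((s - 3)^2 + 1)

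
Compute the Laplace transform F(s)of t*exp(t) (s - 1)^(-2)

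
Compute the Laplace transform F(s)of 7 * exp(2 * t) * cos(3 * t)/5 7 * (s - 2)/(5 * ((s - 2)^2+9))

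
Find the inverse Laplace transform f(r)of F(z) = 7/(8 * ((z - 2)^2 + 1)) 7 * exp(2 * r) * sin(r)/8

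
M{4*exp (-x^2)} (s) 2*gamma (s/2)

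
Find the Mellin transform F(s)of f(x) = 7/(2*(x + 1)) 7*pi*csc(pi*s)/2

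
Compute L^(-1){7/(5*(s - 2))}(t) 7*exp(2*t)/5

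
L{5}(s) 5/s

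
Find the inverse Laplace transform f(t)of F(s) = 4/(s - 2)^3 2*t^2*exp(2*t)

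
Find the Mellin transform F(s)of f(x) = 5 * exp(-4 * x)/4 5 * gamma(s)/(4 * 2^(2 * s))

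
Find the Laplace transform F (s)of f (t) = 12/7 12/ (7*s)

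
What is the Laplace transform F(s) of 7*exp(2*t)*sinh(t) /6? 7/(6*((s - 2) ^2 - 1) ) 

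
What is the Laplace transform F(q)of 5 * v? 5/q^2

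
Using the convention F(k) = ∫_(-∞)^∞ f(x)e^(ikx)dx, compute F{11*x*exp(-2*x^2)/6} 11*sqrt(2)*I*sqrt(pi)*k*exp(-k^2/8)/48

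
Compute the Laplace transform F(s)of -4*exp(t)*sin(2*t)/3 -8/(3*(s - 1)^2 + 12)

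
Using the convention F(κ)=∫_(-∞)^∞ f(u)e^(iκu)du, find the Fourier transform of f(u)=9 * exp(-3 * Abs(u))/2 27/(κ^2+9)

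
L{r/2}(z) 1/(2 * z^2)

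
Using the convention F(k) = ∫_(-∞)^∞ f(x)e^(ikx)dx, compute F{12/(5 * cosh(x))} 12 * pi/(5 * cosh(pi * k/2))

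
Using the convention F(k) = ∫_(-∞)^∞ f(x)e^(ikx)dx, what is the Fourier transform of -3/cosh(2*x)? -3*pi/(2*cosh(pi*k/4))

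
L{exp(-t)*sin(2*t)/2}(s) 1/((s + 1)^2 + 4)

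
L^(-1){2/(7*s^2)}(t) 2*t/7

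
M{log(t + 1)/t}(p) -pi * csc(pi * p)/(p - 1)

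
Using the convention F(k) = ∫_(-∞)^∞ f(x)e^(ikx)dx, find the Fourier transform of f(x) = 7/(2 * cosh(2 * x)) 7 * pi/(4 * cosh(pi * k/4))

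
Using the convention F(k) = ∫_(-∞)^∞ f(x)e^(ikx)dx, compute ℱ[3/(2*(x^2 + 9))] pi*exp(-3*Abs(k))/2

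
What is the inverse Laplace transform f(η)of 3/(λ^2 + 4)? 3 * sin(2 * η)/2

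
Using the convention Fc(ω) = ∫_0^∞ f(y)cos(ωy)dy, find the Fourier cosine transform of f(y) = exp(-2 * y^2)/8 sqrt(2) * sqrt(pi) * exp(-ω^2/8)/32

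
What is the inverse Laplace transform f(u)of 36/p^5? 3*u^4/2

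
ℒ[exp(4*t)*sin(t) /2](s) 1/(2*((s - 4) ^2 + 1) ) 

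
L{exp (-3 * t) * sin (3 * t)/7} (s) 3/ (7 * ( (s + 3)^2 + 9))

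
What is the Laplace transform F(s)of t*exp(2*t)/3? 1/(3*(s - 2)^2)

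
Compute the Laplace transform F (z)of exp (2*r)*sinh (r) 1/ ( (z - 2)^2-1)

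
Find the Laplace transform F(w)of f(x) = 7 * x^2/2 7/w^3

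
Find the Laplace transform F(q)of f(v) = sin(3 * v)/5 3/(5 * (q^2 + 9))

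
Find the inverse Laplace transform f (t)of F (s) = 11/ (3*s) 11/3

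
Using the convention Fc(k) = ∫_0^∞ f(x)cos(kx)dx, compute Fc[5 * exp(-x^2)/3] 5 * sqrt(pi) * exp(-k^2/4)/6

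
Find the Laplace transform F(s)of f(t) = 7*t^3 42/s^4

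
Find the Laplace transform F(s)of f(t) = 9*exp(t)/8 9/(8*(s - 1))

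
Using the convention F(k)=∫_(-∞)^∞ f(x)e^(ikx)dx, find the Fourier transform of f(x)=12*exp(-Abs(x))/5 24/(5*(k^2+1))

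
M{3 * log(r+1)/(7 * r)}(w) -3 * pi * csc(pi * w)/(7 * w - 7)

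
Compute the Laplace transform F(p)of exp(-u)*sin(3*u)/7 3/(7*((p + 1)^2 + 9))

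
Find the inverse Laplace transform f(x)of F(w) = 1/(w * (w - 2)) exp(x) * sinh(x)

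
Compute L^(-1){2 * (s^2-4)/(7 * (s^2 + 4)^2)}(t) 2 * t * cos(2 * t)/7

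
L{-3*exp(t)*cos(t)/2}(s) 3*(1 - s)/(2*((s - 1)^2+1))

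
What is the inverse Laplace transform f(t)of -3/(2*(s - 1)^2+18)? -exp(t)*sin(3*t)/2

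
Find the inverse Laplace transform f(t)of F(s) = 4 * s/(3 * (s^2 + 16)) 4 * cos(4 * t)/3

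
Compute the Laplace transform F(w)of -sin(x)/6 -1/(6*w^2 + 6)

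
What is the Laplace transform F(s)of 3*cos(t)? 3*s/(s^2 + 1)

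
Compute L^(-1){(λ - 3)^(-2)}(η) η * exp(3 * η)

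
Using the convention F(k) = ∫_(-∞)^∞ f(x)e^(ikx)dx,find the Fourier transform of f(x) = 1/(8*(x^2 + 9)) pi*exp(-3*Abs(k))/24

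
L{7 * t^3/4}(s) 21/(2 * s^4)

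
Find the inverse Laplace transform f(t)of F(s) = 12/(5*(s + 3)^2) 12*t*exp(-3*t)/5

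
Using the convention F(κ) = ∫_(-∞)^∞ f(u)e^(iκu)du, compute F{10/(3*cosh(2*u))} 5*pi/(3*cosh(pi*κ/4))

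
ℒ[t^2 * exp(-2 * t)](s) 2/(s + 2)^3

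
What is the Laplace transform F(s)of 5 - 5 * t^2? 5/s - 10/s^3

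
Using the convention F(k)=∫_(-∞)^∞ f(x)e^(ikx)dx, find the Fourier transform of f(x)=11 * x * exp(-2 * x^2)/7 11 * sqrt(2) * I * sqrt(pi) * k * exp(-k^2/8)/56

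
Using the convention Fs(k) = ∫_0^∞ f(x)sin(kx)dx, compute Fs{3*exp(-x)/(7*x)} 3*atan(k)/7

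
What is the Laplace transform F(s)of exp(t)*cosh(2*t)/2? (s - 1)/(2*((s - 1)^2 - 4))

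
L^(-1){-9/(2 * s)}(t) -9/2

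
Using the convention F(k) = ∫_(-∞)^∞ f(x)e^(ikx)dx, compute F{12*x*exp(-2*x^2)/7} 3*sqrt(2)*I*sqrt(pi)*k*exp(-k^2/8)/14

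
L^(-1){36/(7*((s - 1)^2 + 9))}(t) 12*exp(t)*sin(3*t)/7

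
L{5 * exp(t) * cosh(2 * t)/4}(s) 5 * (s - 1)/(4 * ((s - 1)^2 - 4))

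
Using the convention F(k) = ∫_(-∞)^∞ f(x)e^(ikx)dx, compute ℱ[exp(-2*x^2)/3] sqrt(2)*sqrt(pi)*exp(-k^2/8)/6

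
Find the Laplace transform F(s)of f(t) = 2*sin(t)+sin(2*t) 2/(s^2+4)+2/(s^2+1)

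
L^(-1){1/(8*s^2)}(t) t/8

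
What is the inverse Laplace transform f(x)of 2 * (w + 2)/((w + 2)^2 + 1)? 2 * exp(-2 * x) * cos(x)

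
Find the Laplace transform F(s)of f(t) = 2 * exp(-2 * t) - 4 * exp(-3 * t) 2/(s+2) - 4/(s+3)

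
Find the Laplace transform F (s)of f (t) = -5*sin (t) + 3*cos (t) 3*s/ (s^2 + 1) - 5/ (s^2 + 1)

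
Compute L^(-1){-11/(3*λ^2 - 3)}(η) -11*sinh(η)/3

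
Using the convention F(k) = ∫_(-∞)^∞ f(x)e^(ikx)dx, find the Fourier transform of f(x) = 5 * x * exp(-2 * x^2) 5 * sqrt(2) * I * sqrt(pi) * k * exp(-k^2/8)/8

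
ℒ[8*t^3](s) 48/s^4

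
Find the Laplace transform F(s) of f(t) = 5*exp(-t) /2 5/(2*(s + 1) ) 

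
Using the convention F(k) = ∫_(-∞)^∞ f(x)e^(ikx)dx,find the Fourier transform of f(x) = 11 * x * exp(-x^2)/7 11 * I * sqrt(pi) * k * exp(-k^2/4)/14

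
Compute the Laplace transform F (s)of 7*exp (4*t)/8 7/ (8*(s - 4))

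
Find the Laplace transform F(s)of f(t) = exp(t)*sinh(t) 1/(s*(s - 2))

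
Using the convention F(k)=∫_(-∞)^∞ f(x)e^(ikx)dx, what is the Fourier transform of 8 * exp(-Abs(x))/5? 16/(5 * (k^2 + 1))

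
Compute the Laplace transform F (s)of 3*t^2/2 3/s^3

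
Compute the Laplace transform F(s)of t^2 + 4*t 2/s^3 + 4/s^2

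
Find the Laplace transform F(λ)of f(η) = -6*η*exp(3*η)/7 -6/(7*(λ - 3)^2)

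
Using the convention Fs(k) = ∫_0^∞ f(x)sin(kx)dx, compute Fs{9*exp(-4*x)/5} 9*k/(5*(k^2 + 16))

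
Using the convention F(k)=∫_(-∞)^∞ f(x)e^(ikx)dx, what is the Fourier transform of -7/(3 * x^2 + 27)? -7 * pi * exp(-3 * Abs(k))/9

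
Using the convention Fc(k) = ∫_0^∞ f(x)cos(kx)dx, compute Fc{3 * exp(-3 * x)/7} 9/(7 * (k^2 + 9))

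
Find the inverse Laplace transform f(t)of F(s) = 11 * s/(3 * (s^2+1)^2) 11 * t * sin(t)/6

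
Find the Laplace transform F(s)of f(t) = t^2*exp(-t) 2/(s+1)^3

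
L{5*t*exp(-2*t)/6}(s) 5/(6*(s + 2)^2)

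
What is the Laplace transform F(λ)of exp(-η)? 1/(λ + 1)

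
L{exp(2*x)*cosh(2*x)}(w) (w - 2)/(w*(w - 4))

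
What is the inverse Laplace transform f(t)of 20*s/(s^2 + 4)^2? 5*t*sin(2*t)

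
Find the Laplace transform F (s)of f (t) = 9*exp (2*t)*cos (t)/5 9*(s - 2)/ (5*( (s - 2)^2 + 1))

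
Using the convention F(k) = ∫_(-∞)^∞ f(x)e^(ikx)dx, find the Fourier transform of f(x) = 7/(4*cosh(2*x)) 7*pi/(8*cosh(pi*k/4))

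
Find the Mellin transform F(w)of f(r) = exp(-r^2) gamma(w/2)/2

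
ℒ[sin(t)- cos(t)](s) 1/(s^2 + 1)- s/(s^2 + 1)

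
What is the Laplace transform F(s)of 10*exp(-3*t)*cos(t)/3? 10*(s + 3)/(3*((s + 3)^2 + 1))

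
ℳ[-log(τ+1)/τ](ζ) pi*csc(pi*ζ)/(ζ - 1)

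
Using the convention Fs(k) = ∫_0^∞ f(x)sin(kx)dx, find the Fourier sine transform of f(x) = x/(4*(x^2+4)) pi*exp(-2*k)/8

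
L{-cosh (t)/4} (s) -s/ (4*s^2 - 4)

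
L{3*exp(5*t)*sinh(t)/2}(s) 3/(2*((s - 5)^2 - 1))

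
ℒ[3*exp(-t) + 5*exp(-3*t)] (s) 3/(s + 1) + 5/(s + 3) 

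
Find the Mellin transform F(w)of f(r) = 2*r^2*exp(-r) 2*gamma(w + 2)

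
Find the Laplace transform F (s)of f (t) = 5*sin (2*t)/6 5/ (3*(s^2 + 4))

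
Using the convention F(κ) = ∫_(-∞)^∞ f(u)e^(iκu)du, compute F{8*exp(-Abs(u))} 16/(κ^2+1)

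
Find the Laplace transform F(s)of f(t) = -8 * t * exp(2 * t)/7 -8/(7 * (s - 2)^2)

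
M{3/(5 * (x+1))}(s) 3 * pi * csc(pi * s)/5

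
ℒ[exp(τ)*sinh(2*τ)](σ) 2/((σ - 1)^2 - 4)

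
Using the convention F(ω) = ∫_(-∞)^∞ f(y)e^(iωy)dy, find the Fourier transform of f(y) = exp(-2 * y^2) sqrt(2) * sqrt(pi) * exp(-ω^2/8)/2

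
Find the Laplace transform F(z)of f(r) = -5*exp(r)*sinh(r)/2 -5/(2*z*(z - 2))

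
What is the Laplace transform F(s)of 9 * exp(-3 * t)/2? 9/(2 * (s + 3))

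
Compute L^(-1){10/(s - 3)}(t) 10*exp(3*t)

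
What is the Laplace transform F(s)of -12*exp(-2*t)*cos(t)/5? 12*(-s - 2)/(5*((s + 2)^2 + 1))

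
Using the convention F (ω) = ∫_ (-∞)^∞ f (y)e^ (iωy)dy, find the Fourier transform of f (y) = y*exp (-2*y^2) sqrt (2)*I*sqrt (pi)*ω*exp (-ω^2/8)/8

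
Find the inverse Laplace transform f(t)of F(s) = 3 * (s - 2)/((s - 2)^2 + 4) 3 * exp(2 * t) * cos(2 * t)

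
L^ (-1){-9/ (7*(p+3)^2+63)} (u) -3*exp (-3*u)*sin (3*u)/7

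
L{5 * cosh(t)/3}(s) 5 * s/(3 * (s^2 - 1))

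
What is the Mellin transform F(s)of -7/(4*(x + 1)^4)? 7*pi*(s - 3)*(s - 2)*(s - 1)/(24*sin(pi*s))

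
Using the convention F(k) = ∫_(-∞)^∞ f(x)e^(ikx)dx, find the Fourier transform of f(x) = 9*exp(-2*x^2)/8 9*sqrt(2)*sqrt(pi)*exp(-k^2/8)/16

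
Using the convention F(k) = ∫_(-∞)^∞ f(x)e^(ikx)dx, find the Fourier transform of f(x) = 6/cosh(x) 6 * pi/cosh(pi * k/2)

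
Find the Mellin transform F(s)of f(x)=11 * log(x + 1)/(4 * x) -11 * pi * csc(pi * s)/(4 * s - 4)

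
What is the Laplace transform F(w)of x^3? 6/w^4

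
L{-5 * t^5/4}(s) -150/s^6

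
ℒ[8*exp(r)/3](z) 8/(3*(z - 1))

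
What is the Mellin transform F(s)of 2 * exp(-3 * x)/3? 2 * gamma(s)/(3 * 3^s)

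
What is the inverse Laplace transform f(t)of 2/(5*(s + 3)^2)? 2*t*exp(-3*t)/5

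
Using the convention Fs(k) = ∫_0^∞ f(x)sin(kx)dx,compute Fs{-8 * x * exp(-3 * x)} -48 * k/(k^2 + 9)^2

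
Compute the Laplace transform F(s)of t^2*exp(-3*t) 2/(s + 3)^3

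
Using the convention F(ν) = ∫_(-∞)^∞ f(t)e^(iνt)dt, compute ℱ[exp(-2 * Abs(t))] 4/(ν^2 + 4)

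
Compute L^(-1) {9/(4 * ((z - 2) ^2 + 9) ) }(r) 3 * exp(2 * r) * sin(3 * r) /4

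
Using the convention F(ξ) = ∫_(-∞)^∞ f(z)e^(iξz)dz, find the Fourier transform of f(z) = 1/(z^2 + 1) pi*exp(-Abs(ξ))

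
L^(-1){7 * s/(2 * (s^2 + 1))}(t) 7 * cos(t)/2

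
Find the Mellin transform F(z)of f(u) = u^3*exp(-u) gamma(z + 3)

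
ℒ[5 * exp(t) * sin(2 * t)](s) 10/((s - 1)^2 + 4)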